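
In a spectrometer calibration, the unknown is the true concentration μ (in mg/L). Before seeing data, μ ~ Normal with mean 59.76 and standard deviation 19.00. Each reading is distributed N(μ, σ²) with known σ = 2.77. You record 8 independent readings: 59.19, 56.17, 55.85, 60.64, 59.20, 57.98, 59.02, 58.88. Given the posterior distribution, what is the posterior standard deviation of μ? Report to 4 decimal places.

For Normal data with known variance σ², a Normal(μ₀, σ₀²) prior on μ is conjugate. Posterior precision = 1/σ₀² + n/σ²; posterior mean is the precision-weighted average of μ₀ and x̄.
σ₀² = 19.00² = 361, σ² = 2.77² = 7.6729; σ² + n·σ₀² = 7.6729 + 8·361 = 2895.6729.
Posterior precision = 1/σ₀² + n/σ² = 1/361 + 8/7.6729 = (σ² + n·σ₀²)/(σ₀²σ²) = 2895.6729/(361·7.6729); posterior variance σₙ² = σ₀²σ²/(σ² + n·σ₀²) = 361·7.6729/2895.6729 = 0.956571.
Posterior SD = √σₙ² = √(361·7.6729/2895.6729) = 0.9780.

0.9780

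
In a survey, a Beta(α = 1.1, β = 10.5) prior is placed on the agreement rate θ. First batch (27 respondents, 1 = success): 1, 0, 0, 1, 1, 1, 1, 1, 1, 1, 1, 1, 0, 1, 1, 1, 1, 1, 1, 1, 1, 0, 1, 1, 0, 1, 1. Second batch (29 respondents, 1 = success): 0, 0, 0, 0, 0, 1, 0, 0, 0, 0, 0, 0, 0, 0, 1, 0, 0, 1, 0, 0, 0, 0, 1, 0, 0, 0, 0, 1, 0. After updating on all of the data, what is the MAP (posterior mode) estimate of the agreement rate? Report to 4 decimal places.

0.4131

The Beta prior is conjugate to a Binomial/Bernoulli likelihood; the update adds successes to α and failures to β.
After batch 1: Beta(1.1+22, 10.5+5) = Beta(23.1, 15.5).
After batch 2: Beta(23.1+5, 15.5+24) = Beta(28.1, 39.5).
Mode of Beta(a,b) for a,b>1 is (a−1)/(a+b−2) = 27.1/65.6 = 0.4131.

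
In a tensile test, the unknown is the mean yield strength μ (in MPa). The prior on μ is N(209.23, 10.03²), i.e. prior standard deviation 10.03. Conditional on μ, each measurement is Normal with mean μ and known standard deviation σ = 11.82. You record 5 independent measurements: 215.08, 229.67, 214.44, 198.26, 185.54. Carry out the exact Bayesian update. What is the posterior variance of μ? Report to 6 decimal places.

For Normal data with known variance σ², a Normal(μ₀, σ₀²) prior on μ is conjugate. Posterior precision = 1/σ₀² + n/σ²; posterior mean is the precision-weighted average of μ₀ and x̄.
σ₀² = 10.03² = 100.6009, σ² = 11.82² = 139.7124; σ² + n·σ₀² = 139.7124 + 5·100.6009 = 642.7169.
Posterior precision = 1/σ₀² + n/σ² = 1/100.6009 + 5/139.7124 = (σ² + n·σ₀²)/(σ₀²σ²) = 642.7169/(100.6009·139.7124); posterior variance σₙ² = σ₀²σ²/(σ² + n·σ₀²) = 100.6009·139.7124/642.7169 = 21.868405.

21.868405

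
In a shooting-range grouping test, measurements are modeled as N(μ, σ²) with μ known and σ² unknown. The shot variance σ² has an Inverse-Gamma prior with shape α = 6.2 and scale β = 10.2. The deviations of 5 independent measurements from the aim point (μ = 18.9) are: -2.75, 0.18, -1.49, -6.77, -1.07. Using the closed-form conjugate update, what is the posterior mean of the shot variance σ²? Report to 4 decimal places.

5.0125

With known mean μ and an Inverse-Gamma(α, β) prior on σ², the Normal likelihood is conjugate: posterior is Inv-Gamma(α + n/2, β + Σ(xᵢ−μ)²/2).
Σ(xᵢ−μ)² = (-2.75)² + (0.18)² + (-1.49)² + (-6.77)² + (-1.07)² = 56.7928.
Posterior: Inv-Gamma(6.2 + 5/2, 10.2 + 56.7928/2) = Inv-Gamma(8.70, 38.59640).
E[σ²|data] = β/(α−1) = 38.59640/7.70 = 5.0125.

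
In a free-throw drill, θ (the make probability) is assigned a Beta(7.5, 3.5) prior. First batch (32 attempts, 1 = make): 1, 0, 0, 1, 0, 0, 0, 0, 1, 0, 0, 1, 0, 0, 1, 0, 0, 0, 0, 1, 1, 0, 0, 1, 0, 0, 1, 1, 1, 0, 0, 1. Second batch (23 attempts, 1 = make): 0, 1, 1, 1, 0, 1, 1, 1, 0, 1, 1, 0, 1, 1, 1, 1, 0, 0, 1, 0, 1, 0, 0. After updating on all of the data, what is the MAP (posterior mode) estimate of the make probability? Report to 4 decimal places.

0.5078

The Beta prior is conjugate to a Binomial/Bernoulli likelihood; the update adds successes to α and failures to β.
After batch 1: Beta(7.5+12, 3.5+20) = Beta(19.5, 23.5).
After batch 2: Beta(19.5+14, 23.5+9) = Beta(33.5, 32.5).
Mode of Beta(a,b) for a,b>1 is (a−1)/(a+b−2) = 32.5/64.0 = 0.5078.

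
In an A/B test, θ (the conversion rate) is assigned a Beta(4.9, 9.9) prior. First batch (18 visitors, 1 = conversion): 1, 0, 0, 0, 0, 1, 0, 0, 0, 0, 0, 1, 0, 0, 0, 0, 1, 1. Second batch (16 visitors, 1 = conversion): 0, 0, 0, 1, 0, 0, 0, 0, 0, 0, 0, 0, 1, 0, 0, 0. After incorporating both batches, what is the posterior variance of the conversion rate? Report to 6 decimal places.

0.003703

The Beta prior is conjugate to a Binomial/Bernoulli likelihood; the update adds successes to α and failures to β.
After batch 1: Beta(4.9+5, 9.9+13) = Beta(9.9, 22.9).
After batch 2: Beta(9.9+2, 22.9+14) = Beta(11.9, 36.9).
Var = αβ/((α+β)²(α+β+1)) = 11.9·36.9/(48.8²·49.8) = 0.003703.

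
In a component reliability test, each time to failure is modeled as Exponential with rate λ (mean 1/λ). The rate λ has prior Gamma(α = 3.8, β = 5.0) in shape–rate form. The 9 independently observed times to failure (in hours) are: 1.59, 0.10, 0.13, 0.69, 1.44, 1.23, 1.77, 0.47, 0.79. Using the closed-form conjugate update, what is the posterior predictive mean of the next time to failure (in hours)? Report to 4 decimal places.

1.1195

With a Gamma(shape α, rate β) prior on the exponential rate λ, the posterior after n observations with total T = Σxᵢ is Gamma(α+n, β+T).
Sum of observations T = 8.21 hours; n = 9.
Posterior: Gamma(3.8+9, 5.0+8.21) = Gamma(12.8, 13.21).
The predictive distribution for the next observation is Lomax; its mean is β/(α−1) = 13.21/11.8 = 1.1195.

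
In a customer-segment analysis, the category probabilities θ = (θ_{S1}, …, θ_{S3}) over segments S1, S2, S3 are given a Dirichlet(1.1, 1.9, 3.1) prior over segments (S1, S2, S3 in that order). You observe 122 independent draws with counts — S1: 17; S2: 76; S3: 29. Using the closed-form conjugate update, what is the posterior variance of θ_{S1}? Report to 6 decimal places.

The Dirichlet prior is conjugate to the Multinomial likelihood: each posterior αⱼ = prior αⱼ + observed count nⱼ.
Posterior concentration: (18.1, 77.9, 32.1), total = 128.1.
Var[θ_j] = α_j(Σα−α_j)/((Σα)²(Σα+1)) = 18.1·110.0/(128.1²·129.1) = 0.000940.

0.000940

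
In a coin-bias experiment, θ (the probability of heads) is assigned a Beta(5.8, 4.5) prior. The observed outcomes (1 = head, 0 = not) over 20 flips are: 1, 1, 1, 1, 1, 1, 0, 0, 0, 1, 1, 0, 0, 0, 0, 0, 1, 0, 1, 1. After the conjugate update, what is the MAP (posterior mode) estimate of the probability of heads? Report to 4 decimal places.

The Beta prior is conjugate to a Binomial/Bernoulli likelihood; the update adds successes to α and failures to β.
Posterior: Beta(α+k, β+n−k) = Beta(5.8+11, 4.5+9) = Beta(16.8, 13.5).
Mode of Beta(a,b) for a,b>1 is (a−1)/(a+b−2) = 15.8/28.3 = 0.5583.

0.5583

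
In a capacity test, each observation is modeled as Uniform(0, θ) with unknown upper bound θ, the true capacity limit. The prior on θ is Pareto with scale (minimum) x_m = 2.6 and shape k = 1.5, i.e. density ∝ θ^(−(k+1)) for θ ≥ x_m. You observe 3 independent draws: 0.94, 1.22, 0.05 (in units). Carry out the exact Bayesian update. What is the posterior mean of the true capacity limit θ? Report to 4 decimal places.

3.3429

A Pareto(scale x_m, shape k) prior on the upper bound θ of Uniform(0, θ) is conjugate: posterior is Pareto(max(x_m, max xᵢ), k + n).
Sample maximum = 1.22; prior scale x_m = 2.6 → posterior scale = max = 2.60.
Posterior shape = 1.5 + 3 = 4.5.
E[θ|data] = k·x_m/(k−1) = 4.5·2.60/3.5 = 3.3429.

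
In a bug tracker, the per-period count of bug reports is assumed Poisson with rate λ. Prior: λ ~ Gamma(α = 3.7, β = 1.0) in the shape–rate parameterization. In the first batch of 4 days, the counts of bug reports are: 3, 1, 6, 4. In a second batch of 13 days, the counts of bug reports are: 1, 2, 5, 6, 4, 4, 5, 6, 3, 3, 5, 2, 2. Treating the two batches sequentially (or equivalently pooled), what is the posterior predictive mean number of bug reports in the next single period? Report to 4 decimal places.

3.6500

With a Gamma(shape α, rate β) prior, the Poisson likelihood is conjugate: the posterior is Gamma(α + ΣXᵢ, β + n).
Batch 1: sum of counts S = 14 over n = 4 days.
After batch 1: Gamma(α+S, β+n) = Gamma(3.7+14, 1.0+4) = Gamma(17.7, 5.0).
Batch 2: sum of counts S = 48 over n = 13 days.
After batch 2: Gamma(α+S, β+n) = Gamma(17.7+48, 5.0+13) = Gamma(65.7, 18.0).
The predictive distribution for one future period is NegBinom with mean α/β = 3.6500.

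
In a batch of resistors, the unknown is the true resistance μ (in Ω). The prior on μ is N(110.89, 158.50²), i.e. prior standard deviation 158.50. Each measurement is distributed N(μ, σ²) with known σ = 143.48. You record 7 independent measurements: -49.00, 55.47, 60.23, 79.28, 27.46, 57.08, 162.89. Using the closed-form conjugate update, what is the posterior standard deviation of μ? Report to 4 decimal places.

For Normal data with known variance σ², a Normal(μ₀, σ₀²) prior on μ is conjugate. Posterior precision = 1/σ₀² + n/σ²; posterior mean is the precision-weighted average of μ₀ and x̄.
σ₀² = 158.50² = 25122.25, σ² = 143.48² = 20586.5104; σ² + n·σ₀² = 20586.5104 + 7·25122.25 = 196442.2604.
Posterior precision = 1/σ₀² + n/σ² = 1/25122.25 + 7/20586.5104 = (σ² + n·σ₀²)/(σ₀²σ²) = 196442.2604/(25122.25·20586.5104); posterior variance σₙ² = σ₀²σ²/(σ² + n·σ₀²) = 25122.25·20586.5104/196442.2604 = 2632.730146.
Posterior SD = √σₙ² = √(25122.25·20586.5104/196442.2604) = 51.3101.

51.3101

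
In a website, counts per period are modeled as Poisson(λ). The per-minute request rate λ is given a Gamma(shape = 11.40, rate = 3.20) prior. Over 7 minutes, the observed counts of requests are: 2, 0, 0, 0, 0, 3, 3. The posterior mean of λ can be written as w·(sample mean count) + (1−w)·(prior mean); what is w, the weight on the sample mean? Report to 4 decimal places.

0.6863

With a Gamma(shape α, rate β) prior, the Poisson likelihood is conjugate: the posterior is Gamma(α + ΣXᵢ, β + n).
Posterior mean = (α₀+S)/(β₀+n) = [n/(β₀+n)]·(S/n) + [β₀/(β₀+n)]·(α₀/β₀), so only n and β₀ enter the weight.
Weight on data w = n/(β₀+n) = 7/(3.20+7) = 7/10.20 = 0.6863.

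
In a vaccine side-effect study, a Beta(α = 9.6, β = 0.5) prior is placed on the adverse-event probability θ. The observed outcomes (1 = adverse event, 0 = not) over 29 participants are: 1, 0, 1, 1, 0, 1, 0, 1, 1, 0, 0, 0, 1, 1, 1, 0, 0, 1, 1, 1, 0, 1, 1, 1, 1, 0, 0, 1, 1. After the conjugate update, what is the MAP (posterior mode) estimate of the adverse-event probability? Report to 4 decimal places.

0.7170

The Beta prior is conjugate to a Binomial/Bernoulli likelihood; the update adds successes to α and failures to β.
Posterior: Beta(α+k, β+n−k) = Beta(9.6+18, 0.5+11) = Beta(27.6, 11.5).
Mode of Beta(a,b) for a,b>1 is (a−1)/(a+b−2) = 26.6/37.1 = 0.7170.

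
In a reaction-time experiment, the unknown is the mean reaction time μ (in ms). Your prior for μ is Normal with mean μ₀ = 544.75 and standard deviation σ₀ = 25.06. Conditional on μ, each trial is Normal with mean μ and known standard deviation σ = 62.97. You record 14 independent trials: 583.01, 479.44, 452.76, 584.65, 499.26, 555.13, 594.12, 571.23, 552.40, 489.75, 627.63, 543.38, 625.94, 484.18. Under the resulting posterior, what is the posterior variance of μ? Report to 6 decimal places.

195.196366

For Normal data with known variance σ², a Normal(μ₀, σ₀²) prior on μ is conjugate. Posterior precision = 1/σ₀² + n/σ²; posterior mean is the precision-weighted average of μ₀ and x̄.
σ₀² = 25.06² = 628.0036, σ² = 62.97² = 3965.2209; σ² + n·σ₀² = 3965.2209 + 14·628.0036 = 12757.2713.
Posterior precision = 1/σ₀² + n/σ² = 1/628.0036 + 14/3965.2209 = (σ² + n·σ₀²)/(σ₀²σ²) = 12757.2713/(628.0036·3965.2209); posterior variance σₙ² = σ₀²σ²/(σ² + n·σ₀²) = 628.0036·3965.2209/12757.2713 = 195.196366.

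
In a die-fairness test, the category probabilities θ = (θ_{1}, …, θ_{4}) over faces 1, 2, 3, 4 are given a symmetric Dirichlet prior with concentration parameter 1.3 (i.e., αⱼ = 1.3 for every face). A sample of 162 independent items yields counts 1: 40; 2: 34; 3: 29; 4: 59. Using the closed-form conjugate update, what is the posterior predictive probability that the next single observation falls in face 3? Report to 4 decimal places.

The Dirichlet prior is conjugate to the Multinomial likelihood: each posterior αⱼ = prior αⱼ + observed count nⱼ.
Posterior concentration: (41.3, 35.3, 30.3, 60.3), total = 167.2.
P(next = 3 | data) = α_{3}/Σα = 0.1812.

0.1812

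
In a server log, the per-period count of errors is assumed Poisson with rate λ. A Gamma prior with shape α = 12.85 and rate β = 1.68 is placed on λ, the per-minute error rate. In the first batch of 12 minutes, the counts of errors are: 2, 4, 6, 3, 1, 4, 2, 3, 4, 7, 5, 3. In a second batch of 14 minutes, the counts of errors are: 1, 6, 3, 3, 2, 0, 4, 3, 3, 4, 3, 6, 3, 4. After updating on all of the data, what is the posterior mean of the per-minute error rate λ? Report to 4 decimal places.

With a Gamma(shape α, rate β) prior, the Poisson likelihood is conjugate: the posterior is Gamma(α + ΣXᵢ, β + n).
Batch 1: sum of counts S = 44 over n = 12 minutes.
After batch 1: Gamma(α+S, β+n) = Gamma(12.85+44, 1.68+12) = Gamma(56.85, 13.68).
Batch 2: sum of counts S = 45 over n = 14 minutes.
After batch 2: Gamma(α+S, β+n) = Gamma(56.85+45, 13.68+14) = Gamma(101.85, 27.68).
Posterior mean = α/β = 101.85/27.68 = 3.6796.

3.6796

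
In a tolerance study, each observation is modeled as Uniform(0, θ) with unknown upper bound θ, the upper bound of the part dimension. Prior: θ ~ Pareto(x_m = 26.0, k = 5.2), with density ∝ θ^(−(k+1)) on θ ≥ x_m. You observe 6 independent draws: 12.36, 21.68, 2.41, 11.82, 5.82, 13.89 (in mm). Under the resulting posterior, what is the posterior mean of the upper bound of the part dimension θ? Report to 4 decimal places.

28.5490

A Pareto(scale x_m, shape k) prior on the upper bound θ of Uniform(0, θ) is conjugate: posterior is Pareto(max(x_m, max xᵢ), k + n).
Sample maximum = 21.68; prior scale x_m = 26.0 → posterior scale = max = 26.00.
Posterior shape = 5.2 + 6 = 11.2.
E[θ|data] = k·x_m/(k−1) = 11.2·26.00/10.2 = 28.5490.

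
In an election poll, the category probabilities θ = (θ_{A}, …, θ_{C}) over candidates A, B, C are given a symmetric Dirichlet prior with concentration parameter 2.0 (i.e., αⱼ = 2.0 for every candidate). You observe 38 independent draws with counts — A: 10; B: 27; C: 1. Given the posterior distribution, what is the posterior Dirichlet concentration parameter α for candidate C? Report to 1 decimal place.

3.0

The Dirichlet prior is conjugate to the Multinomial likelihood: each posterior αⱼ = prior αⱼ + observed count nⱼ.
Posterior concentration: (12.0, 29.0, 3.0), total = 44.0.
α_{C} = 2.0 + 1 = 3.0.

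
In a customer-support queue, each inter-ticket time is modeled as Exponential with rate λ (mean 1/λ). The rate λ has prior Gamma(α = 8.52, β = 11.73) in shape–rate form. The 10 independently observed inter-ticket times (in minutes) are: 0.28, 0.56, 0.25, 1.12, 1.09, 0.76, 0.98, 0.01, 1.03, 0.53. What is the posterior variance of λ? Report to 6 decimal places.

With a Gamma(shape α, rate β) prior on the exponential rate λ, the posterior after n observations with total T = Σxᵢ is Gamma(α+n, β+T).
Sum of observations T = 6.61 minutes; n = 10.
Posterior: Gamma(8.52+10, 11.73+6.61) = Gamma(18.52, 18.34).
Var = α/β² = 0.055061.

0.055061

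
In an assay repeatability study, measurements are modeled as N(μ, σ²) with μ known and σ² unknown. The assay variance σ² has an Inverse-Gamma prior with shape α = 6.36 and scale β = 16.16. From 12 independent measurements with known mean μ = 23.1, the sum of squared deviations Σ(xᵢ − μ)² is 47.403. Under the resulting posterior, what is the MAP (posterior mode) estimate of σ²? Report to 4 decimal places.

2.9836

With known mean μ and an Inverse-Gamma(α, β) prior on σ², the Normal likelihood is conjugate: posterior is Inv-Gamma(α + n/2, β + Σ(xᵢ−μ)²/2).
Posterior: Inv-Gamma(6.36 + 12/2, 16.16 + 47.403/2) = Inv-Gamma(12.36, 39.8615).
Mode = β/(α+1) = 39.8615/13.36 = 2.9836.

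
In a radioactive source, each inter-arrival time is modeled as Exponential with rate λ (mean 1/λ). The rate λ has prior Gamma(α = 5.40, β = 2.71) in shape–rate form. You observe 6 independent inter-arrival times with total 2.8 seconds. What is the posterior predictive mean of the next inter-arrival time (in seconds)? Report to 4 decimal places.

0.5298

With a Gamma(shape α, rate β) prior on the exponential rate λ, the posterior after n observations with total T = Σxᵢ is Gamma(α+n, β+T).
Posterior: Gamma(5.40+6, 2.71+2.8) = Gamma(11.40, 5.51).
The predictive distribution for the next observation is Lomax; its mean is β/(α−1) = 5.51/10.40 = 0.5298.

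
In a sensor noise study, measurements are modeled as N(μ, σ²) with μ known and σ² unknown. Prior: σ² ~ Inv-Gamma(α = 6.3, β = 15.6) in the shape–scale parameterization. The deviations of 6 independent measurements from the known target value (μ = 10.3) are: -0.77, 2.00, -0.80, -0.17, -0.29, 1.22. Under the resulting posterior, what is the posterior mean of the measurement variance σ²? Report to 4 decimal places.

2.2912

With known mean μ and an Inverse-Gamma(α, β) prior on σ², the Normal likelihood is conjugate: posterior is Inv-Gamma(α + n/2, β + Σ(xᵢ−μ)²/2).
Σ(xᵢ−μ)² = (-0.77)² + (2.00)² + (-0.80)² + (-0.17)² + (-0.29)² + (1.22)² = 6.8343.
Posterior: Inv-Gamma(6.3 + 6/2, 15.6 + 6.8343/2) = Inv-Gamma(9.30, 19.01715).
E[σ²|data] = β/(α−1) = 19.01715/8.30 = 2.2912.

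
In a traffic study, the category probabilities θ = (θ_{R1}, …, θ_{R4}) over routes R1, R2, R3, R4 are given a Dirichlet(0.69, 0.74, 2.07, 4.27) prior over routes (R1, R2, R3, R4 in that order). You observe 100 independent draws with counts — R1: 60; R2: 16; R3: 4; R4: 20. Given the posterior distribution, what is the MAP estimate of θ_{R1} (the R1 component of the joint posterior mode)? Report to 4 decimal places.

The Dirichlet prior is conjugate to the Multinomial likelihood: each posterior αⱼ = prior αⱼ + observed count nⱼ.
Posterior concentration: (60.69, 16.74, 6.07, 24.27), total = 107.77.
Joint mode component: (α_{R1}−1)/(Σα−K) = 59.69/103.77 = 0.5752.

0.5752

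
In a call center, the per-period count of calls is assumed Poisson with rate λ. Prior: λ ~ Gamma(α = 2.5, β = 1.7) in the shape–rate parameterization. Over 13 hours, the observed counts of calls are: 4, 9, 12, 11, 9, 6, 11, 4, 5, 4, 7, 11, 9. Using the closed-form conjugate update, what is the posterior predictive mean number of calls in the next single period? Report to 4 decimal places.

7.1088

With a Gamma(shape α, rate β) prior, the Poisson likelihood is conjugate: the posterior is Gamma(α + ΣXᵢ, β + n).
Sum of counts S = 102 over n = 13 hours.
Posterior: Gamma(α+S, β+n) = Gamma(2.5+102, 1.7+13) = Gamma(104.5, 14.7).
The predictive distribution for one future period is NegBinom with mean α/β = 7.1088.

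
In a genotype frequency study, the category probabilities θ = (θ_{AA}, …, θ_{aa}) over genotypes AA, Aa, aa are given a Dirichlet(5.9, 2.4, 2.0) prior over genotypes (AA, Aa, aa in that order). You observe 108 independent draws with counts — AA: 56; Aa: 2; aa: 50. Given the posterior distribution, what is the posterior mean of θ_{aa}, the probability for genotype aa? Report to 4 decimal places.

0.4396

The Dirichlet prior is conjugate to the Multinomial likelihood: each posterior αⱼ = prior αⱼ + observed count nⱼ.
Posterior concentration: (61.9, 4.4, 52.0), total = 118.3.
E[θ_{aa}|data] = α_{aa}/Σα = 52.0/118.3 = 0.4396.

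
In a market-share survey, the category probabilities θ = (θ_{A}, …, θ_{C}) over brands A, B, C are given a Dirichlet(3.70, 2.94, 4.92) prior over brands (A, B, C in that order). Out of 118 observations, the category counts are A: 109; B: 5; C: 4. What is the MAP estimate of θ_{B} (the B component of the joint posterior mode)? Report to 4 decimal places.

0.0548

The Dirichlet prior is conjugate to the Multinomial likelihood: each posterior αⱼ = prior αⱼ + observed count nⱼ.
Posterior concentration: (112.70, 7.94, 8.92), total = 129.56.
Joint mode component: (α_{B}−1)/(Σα−K) = 6.94/126.56 = 0.0548.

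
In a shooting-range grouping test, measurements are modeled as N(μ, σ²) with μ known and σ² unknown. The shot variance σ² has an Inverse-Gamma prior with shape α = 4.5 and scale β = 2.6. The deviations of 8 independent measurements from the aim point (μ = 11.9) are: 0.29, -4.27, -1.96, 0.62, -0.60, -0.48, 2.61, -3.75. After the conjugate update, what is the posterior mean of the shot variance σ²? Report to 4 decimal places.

With known mean μ and an Inverse-Gamma(α, β) prior on σ², the Normal likelihood is conjugate: posterior is Inv-Gamma(α + n/2, β + Σ(xᵢ−μ)²/2).
Σ(xᵢ−μ)² = (0.29)² + (-4.27)² + (-1.96)² + (0.62)² + (-0.60)² + (-0.48)² + (2.61)² + (-3.75)² = 44.0080.
Posterior: Inv-Gamma(4.5 + 8/2, 2.6 + 44.0080/2) = Inv-Gamma(8.50, 24.60400).
E[σ²|data] = β/(α−1) = 24.60400/7.50 = 3.2805.

3.2805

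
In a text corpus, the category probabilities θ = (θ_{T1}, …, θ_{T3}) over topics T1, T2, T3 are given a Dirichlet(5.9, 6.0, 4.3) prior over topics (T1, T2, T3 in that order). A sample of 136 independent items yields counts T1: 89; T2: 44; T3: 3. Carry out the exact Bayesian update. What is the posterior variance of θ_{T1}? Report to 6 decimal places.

The Dirichlet prior is conjugate to the Multinomial likelihood: each posterior αⱼ = prior αⱼ + observed count nⱼ.
Posterior concentration: (94.9, 50.0, 7.3), total = 152.2.
Var[θ_j] = α_j(Σα−α_j)/((Σα)²(Σα+1)) = 94.9·57.3/(152.2²·153.2) = 0.001532.

0.001532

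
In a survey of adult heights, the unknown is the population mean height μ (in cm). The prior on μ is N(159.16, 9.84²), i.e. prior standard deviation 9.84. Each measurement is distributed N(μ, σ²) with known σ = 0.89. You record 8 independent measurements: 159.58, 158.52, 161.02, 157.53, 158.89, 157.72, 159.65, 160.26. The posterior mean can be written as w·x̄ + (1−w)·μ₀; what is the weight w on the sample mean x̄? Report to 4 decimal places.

0.9990

For Normal data with known variance σ², a Normal(μ₀, σ₀²) prior on μ is conjugate. Posterior precision = 1/σ₀² + n/σ²; posterior mean is the precision-weighted average of μ₀ and x̄.
σ₀² = 9.84² = 96.8256, σ² = 0.89² = 0.7921. Prior precision 1/σ₀² = 1/96.8256; data precision n/σ² = 8/0.7921.
w = (n/σ²)/(1/σ₀² + n/σ²) = n·σ₀²/(σ² + n·σ₀²) = 8·96.8256/(0.7921 + 8·96.8256) = 774.6048/775.3969 = 0.9990.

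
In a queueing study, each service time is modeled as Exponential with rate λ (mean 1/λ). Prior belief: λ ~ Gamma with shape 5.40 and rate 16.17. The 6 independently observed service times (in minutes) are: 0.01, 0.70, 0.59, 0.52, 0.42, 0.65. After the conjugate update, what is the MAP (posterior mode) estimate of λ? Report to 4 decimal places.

With a Gamma(shape α, rate β) prior on the exponential rate λ, the posterior after n observations with total T = Σxᵢ is Gamma(α+n, β+T).
Sum of observations T = 2.89 minutes; n = 6.
Posterior: Gamma(5.40+6, 16.17+2.89) = Gamma(11.40, 19.06).
Mode = (α−1)/β = 0.5456.

0.5456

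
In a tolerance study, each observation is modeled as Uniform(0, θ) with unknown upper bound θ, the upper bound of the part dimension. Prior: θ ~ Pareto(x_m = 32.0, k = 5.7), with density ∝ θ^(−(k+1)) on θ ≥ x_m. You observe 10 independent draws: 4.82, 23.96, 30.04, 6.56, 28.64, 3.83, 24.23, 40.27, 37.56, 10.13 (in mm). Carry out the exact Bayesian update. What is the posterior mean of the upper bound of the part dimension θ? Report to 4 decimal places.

A Pareto(scale x_m, shape k) prior on the upper bound θ of Uniform(0, θ) is conjugate: posterior is Pareto(max(x_m, max xᵢ), k + n).
Sample maximum = 40.27; prior scale x_m = 32.0 → posterior scale = max = 40.27.
Posterior shape = 5.7 + 10 = 15.7.
E[θ|data] = k·x_m/(k−1) = 15.7·40.27/14.7 = 43.0095.

43.0095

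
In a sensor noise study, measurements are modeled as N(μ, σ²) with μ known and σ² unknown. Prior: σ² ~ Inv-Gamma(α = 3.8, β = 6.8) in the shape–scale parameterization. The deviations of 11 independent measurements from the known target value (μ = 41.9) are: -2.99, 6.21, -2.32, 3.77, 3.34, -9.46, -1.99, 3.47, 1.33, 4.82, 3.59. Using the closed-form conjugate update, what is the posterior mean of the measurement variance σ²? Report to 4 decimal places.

14.1709

With known mean μ and an Inverse-Gamma(α, β) prior on σ², the Normal likelihood is conjugate: posterior is Inv-Gamma(α + n/2, β + Σ(xᵢ−μ)²/2).
Σ(xᵢ−μ)² = (-2.99)² + (6.21)² + (-2.32)² + (3.77)² + (3.34)² + (-9.46)² + (-1.99)² + (3.47)² + (1.33)² + (4.82)² + (3.59)² = 221.6371.
Posterior: Inv-Gamma(3.8 + 11/2, 6.8 + 221.6371/2) = Inv-Gamma(9.30, 117.61855).
E[σ²|data] = β/(α−1) = 117.61855/8.30 = 14.1709.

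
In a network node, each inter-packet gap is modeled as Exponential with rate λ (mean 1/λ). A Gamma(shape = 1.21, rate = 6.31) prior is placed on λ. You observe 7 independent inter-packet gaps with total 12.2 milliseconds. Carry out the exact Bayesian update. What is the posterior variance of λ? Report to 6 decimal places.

0.023962

With a Gamma(shape α, rate β) prior on the exponential rate λ, the posterior after n observations with total T = Σxᵢ is Gamma(α+n, β+T).
Posterior: Gamma(1.21+7, 6.31+12.2) = Gamma(8.21, 18.51).
Var = α/β² = 0.023962.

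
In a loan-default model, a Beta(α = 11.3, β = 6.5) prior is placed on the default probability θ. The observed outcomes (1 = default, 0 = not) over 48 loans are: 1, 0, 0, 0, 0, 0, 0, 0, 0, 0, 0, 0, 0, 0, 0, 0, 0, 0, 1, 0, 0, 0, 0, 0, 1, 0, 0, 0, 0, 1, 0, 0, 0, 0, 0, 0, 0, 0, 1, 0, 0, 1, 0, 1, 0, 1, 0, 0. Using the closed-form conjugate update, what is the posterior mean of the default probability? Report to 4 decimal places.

0.2933

The Beta prior is conjugate to a Binomial/Bernoulli likelihood; the update adds successes to α and failures to β.
Posterior: Beta(α+k, β+n−k) = Beta(11.3+8, 6.5+40) = Beta(19.3, 46.5).
Posterior mean = α/(α+β) = 19.3/65.8 = 0.2933.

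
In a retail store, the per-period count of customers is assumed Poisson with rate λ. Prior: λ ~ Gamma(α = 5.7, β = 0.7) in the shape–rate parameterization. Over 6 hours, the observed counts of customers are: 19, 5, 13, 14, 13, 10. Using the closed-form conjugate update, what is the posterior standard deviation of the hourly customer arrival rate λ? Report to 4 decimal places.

1.3325

With a Gamma(shape α, rate β) prior, the Poisson likelihood is conjugate: the posterior is Gamma(α + ΣXᵢ, β + n).
Sum of counts S = 74 over n = 6 hours.
Posterior: Gamma(α+S, β+n) = Gamma(5.7+74, 0.7+6) = Gamma(79.7, 6.7).
SD = √α/β = √79.7/6.7 = 1.3325.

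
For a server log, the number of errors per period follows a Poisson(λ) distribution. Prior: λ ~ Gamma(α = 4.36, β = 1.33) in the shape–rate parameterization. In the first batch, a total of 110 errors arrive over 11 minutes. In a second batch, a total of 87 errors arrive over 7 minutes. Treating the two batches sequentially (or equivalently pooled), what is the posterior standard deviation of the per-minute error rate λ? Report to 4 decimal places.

With a Gamma(shape α, rate β) prior, the Poisson likelihood is conjugate: the posterior is Gamma(α + ΣXᵢ, β + n).
After batch 1: Gamma(α+S, β+n) = Gamma(4.36+110, 1.33+11) = Gamma(114.36, 12.33).
After batch 2: Gamma(α+S, β+n) = Gamma(114.36+87, 12.33+7) = Gamma(201.36, 19.33).
SD = √α/β = √201.36/19.33 = 0.7341.

0.7341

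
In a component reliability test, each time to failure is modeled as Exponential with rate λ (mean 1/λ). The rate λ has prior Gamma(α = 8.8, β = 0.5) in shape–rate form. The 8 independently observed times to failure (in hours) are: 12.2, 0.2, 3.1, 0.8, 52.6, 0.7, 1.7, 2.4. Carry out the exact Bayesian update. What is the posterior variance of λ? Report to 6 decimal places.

0.003051

With a Gamma(shape α, rate β) prior on the exponential rate λ, the posterior after n observations with total T = Σxᵢ is Gamma(α+n, β+T).
Sum of observations T = 73.7 hours; n = 8.
Posterior: Gamma(8.8+8, 0.5+73.7) = Gamma(16.8, 74.2).
Var = α/β² = 0.003051.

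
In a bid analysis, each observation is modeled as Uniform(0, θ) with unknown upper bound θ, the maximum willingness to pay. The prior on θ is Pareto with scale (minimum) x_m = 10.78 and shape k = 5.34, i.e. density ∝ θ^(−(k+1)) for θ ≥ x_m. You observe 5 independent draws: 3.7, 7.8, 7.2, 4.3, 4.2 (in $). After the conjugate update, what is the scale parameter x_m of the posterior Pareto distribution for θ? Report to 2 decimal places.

A Pareto(scale x_m, shape k) prior on the upper bound θ of Uniform(0, θ) is conjugate: posterior is Pareto(max(x_m, max xᵢ), k + n).
Sample maximum = 7.8; prior scale x_m = 10.78 → posterior scale = max = 10.78.
Posterior shape = 5.34 + 5 = 10.34.
Posterior scale x_m = 10.78.

10.78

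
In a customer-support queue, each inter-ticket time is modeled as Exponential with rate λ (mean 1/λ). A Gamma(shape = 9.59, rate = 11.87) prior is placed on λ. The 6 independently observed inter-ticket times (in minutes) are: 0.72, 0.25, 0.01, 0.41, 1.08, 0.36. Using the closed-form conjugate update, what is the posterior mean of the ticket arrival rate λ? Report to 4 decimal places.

1.0605

With a Gamma(shape α, rate β) prior on the exponential rate λ, the posterior after n observations with total T = Σxᵢ is Gamma(α+n, β+T).
Sum of observations T = 2.83 minutes; n = 6.
Posterior: Gamma(9.59+6, 11.87+2.83) = Gamma(15.59, 14.70).
Posterior mean of λ = α/β = 15.59/14.70 = 1.0605.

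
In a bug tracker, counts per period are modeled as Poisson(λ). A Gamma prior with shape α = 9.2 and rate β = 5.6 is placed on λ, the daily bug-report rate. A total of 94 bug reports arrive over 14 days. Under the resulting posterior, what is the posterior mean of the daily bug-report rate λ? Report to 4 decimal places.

With a Gamma(shape α, rate β) prior, the Poisson likelihood is conjugate: the posterior is Gamma(α + ΣXᵢ, β + n).
Posterior: Gamma(α+S, β+n) = Gamma(9.2+94, 5.6+14) = Gamma(103.2, 19.6).
Posterior mean = α/β = 103.2/19.6 = 5.2653.

5.2653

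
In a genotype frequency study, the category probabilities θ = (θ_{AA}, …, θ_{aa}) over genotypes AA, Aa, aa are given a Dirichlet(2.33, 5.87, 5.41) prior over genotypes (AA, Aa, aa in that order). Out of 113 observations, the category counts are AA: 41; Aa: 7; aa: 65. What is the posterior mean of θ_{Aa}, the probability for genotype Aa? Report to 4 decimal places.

The Dirichlet prior is conjugate to the Multinomial likelihood: each posterior αⱼ = prior αⱼ + observed count nⱼ.
Posterior concentration: (43.33, 12.87, 70.41), total = 126.61.
E[θ_{Aa}|data] = α_{Aa}/Σα = 12.87/126.61 = 0.1017.

0.1017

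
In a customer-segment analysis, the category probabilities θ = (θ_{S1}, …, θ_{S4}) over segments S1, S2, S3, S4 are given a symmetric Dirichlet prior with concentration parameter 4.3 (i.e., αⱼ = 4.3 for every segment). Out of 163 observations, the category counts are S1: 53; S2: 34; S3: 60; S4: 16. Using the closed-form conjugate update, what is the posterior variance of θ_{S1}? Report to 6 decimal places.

0.001197

The Dirichlet prior is conjugate to the Multinomial likelihood: each posterior αⱼ = prior αⱼ + observed count nⱼ.
Posterior concentration: (57.3, 38.3, 64.3, 20.3), total = 180.2.
Var[θ_j] = α_j(Σα−α_j)/((Σα)²(Σα+1)) = 57.3·122.9/(180.2²·181.2) = 0.001197.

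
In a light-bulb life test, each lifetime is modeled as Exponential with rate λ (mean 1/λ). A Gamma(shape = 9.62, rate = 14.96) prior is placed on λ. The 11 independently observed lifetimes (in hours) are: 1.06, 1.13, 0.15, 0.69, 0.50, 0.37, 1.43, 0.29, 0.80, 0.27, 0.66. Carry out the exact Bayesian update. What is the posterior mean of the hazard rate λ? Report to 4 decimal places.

With a Gamma(shape α, rate β) prior on the exponential rate λ, the posterior after n observations with total T = Σxᵢ is Gamma(α+n, β+T).
Sum of observations T = 7.35 hours; n = 11.
Posterior: Gamma(9.62+11, 14.96+7.35) = Gamma(20.62, 22.31).
Posterior mean of λ = α/β = 20.62/22.31 = 0.9242.

0.9242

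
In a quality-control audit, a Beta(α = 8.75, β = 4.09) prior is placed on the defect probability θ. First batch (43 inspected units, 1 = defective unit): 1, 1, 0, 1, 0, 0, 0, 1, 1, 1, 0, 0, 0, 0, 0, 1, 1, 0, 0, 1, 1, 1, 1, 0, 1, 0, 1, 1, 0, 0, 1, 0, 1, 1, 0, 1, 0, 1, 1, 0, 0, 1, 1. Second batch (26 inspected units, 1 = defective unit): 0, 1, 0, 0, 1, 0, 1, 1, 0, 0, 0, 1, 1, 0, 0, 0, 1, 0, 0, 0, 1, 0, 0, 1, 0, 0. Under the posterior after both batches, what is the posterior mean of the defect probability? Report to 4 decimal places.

The Beta prior is conjugate to a Binomial/Bernoulli likelihood; the update adds successes to α and failures to β.
After batch 1: Beta(8.75+23, 4.09+20) = Beta(31.75, 24.09).
After batch 2: Beta(31.75+9, 24.09+17) = Beta(40.75, 41.09).
Posterior mean = α/(α+β) = 40.75/81.84 = 0.4979.

0.4979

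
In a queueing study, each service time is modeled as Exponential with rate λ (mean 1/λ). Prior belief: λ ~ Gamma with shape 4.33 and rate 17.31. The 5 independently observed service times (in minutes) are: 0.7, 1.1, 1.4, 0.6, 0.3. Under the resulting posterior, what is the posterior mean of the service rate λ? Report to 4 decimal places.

0.4358

With a Gamma(shape α, rate β) prior on the exponential rate λ, the posterior after n observations with total T = Σxᵢ is Gamma(α+n, β+T).
Sum of observations T = 4.1 minutes; n = 5.
Posterior: Gamma(4.33+5, 17.31+4.1) = Gamma(9.33, 21.41).
Posterior mean of λ = α/β = 9.33/21.41 = 0.4358.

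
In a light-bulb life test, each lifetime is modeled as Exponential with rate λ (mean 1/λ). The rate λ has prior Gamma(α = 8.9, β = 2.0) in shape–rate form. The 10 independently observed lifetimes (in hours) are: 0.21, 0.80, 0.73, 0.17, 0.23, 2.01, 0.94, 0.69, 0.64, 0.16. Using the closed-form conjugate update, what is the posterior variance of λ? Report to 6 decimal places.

With a Gamma(shape α, rate β) prior on the exponential rate λ, the posterior after n observations with total T = Σxᵢ is Gamma(α+n, β+T).
Sum of observations T = 6.58 hours; n = 10.
Posterior: Gamma(8.9+10, 2.0+6.58) = Gamma(18.9, 8.58).
Var = α/β² = 0.256736.

0.256736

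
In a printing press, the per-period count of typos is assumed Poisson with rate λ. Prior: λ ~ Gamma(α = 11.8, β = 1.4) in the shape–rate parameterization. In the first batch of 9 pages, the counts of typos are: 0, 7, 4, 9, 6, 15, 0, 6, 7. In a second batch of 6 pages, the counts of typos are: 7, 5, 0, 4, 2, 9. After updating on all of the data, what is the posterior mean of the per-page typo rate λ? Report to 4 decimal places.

With a Gamma(shape α, rate β) prior, the Poisson likelihood is conjugate: the posterior is Gamma(α + ΣXᵢ, β + n).
Batch 1: sum of counts S = 54 over n = 9 pages.
After batch 1: Gamma(α+S, β+n) = Gamma(11.8+54, 1.4+9) = Gamma(65.8, 10.4).
Batch 2: sum of counts S = 27 over n = 6 pages.
After batch 2: Gamma(α+S, β+n) = Gamma(65.8+27, 10.4+6) = Gamma(92.8, 16.4).
Posterior mean = α/β = 92.8/16.4 = 5.6585.

5.6585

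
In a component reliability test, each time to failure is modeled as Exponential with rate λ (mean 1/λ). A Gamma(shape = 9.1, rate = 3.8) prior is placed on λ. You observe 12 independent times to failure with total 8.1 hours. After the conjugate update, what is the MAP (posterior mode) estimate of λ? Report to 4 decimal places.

1.6891

With a Gamma(shape α, rate β) prior on the exponential rate λ, the posterior after n observations with total T = Σxᵢ is Gamma(α+n, β+T).
Posterior: Gamma(9.1+12, 3.8+8.1) = Gamma(21.1, 11.9).
Mode = (α−1)/β = 1.6891.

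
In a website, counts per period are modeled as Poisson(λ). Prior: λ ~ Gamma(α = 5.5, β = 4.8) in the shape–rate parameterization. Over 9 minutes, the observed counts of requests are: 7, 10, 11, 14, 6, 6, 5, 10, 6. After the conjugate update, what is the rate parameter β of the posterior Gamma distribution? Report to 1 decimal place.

With a Gamma(shape α, rate β) prior, the Poisson likelihood is conjugate: the posterior is Gamma(α + ΣXᵢ, β + n).
Sum of counts S = 75 over n = 9 minutes.
Posterior: Gamma(α+S, β+n) = Gamma(5.5+75, 4.8+9) = Gamma(80.5, 13.8).
Posterior β = 13.8.

13.8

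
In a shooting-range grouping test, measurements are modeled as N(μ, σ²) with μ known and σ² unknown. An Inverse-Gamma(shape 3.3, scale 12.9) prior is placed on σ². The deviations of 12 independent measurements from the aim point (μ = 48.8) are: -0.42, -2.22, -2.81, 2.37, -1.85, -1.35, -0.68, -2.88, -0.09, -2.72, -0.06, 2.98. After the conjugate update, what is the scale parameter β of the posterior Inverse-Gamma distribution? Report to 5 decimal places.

With known mean μ and an Inverse-Gamma(α, β) prior on σ², the Normal likelihood is conjugate: posterior is Inv-Gamma(α + n/2, β + Σ(xᵢ−μ)²/2).
Σ(xᵢ−μ)² = (-0.42)² + (-2.22)² + (-2.81)² + (2.37)² + (-1.85)² + (-1.35)² + (-0.68)² + (-2.88)² + (-0.09)² + (-2.72)² + (-0.06)² + (2.98)² = 48.9101.
Posterior: Inv-Gamma(3.3 + 12/2, 12.9 + 48.9101/2) = Inv-Gamma(9.30, 37.35505).
Posterior β = 37.35505.

37.35505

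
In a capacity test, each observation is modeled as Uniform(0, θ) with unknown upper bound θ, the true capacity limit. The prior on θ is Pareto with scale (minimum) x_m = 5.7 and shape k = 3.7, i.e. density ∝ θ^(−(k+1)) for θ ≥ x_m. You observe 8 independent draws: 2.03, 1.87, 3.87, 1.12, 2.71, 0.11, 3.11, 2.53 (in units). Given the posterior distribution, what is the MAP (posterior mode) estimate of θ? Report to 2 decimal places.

A Pareto(scale x_m, shape k) prior on the upper bound θ of Uniform(0, θ) is conjugate: posterior is Pareto(max(x_m, max xᵢ), k + n).
Sample maximum = 3.87; prior scale x_m = 5.7 → posterior scale = max = 5.70.
Posterior shape = 3.7 + 8 = 11.7.
The Pareto density is decreasing on [x_m, ∞), so the mode is x_m = 5.70.

5.70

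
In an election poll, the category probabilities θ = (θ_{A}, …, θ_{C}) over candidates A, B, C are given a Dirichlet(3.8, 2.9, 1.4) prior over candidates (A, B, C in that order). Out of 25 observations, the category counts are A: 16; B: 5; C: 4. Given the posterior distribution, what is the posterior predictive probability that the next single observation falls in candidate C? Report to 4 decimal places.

The Dirichlet prior is conjugate to the Multinomial likelihood: each posterior αⱼ = prior αⱼ + observed count nⱼ.
Posterior concentration: (19.8, 7.9, 5.4), total = 33.1.
P(next = C | data) = α_{C}/Σα = 0.1631.

0.1631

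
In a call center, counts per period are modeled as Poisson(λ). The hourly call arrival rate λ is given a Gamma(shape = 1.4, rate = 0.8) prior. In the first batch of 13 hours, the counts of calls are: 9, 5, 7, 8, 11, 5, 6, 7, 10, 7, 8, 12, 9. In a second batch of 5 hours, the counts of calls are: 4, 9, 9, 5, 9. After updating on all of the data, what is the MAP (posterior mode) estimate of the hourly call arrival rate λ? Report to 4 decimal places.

7.4681

With a Gamma(shape α, rate β) prior, the Poisson likelihood is conjugate: the posterior is Gamma(α + ΣXᵢ, β + n).
Batch 1: sum of counts S = 104 over n = 13 hours.
After batch 1: Gamma(α+S, β+n) = Gamma(1.4+104, 0.8+13) = Gamma(105.4, 13.8).
Batch 2: sum of counts S = 36 over n = 5 hours.
After batch 2: Gamma(α+S, β+n) = Gamma(105.4+36, 13.8+5) = Gamma(141.4, 18.8).
Mode of Gamma(α,β) for α≥1 is (α−1)/β = 140.4/18.8 = 7.4681.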